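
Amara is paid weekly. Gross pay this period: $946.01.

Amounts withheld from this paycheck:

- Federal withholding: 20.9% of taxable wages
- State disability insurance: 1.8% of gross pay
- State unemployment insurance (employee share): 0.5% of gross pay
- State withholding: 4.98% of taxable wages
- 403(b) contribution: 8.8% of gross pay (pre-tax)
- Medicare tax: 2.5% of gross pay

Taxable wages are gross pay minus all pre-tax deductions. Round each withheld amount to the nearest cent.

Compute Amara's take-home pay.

$594.06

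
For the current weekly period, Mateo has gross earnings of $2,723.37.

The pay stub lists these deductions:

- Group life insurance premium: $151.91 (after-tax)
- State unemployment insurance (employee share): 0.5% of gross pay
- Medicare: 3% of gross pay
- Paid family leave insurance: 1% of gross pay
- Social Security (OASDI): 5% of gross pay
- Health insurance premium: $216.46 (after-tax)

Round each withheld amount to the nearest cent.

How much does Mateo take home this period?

$2,096.28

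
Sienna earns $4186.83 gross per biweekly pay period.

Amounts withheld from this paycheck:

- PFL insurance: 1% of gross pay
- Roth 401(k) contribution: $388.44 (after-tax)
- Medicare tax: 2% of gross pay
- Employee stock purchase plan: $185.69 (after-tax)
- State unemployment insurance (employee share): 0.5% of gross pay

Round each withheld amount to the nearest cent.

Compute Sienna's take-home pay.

$3466.16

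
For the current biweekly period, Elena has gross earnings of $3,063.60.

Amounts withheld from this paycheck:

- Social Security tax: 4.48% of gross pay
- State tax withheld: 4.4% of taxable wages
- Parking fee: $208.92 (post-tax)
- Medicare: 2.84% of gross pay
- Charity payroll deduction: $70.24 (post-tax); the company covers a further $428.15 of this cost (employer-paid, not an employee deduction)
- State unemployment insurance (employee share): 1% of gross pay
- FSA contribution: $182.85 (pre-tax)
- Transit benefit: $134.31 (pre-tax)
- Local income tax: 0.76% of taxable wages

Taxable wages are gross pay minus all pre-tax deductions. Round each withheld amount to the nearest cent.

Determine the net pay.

$2,070.67

Transit benefit: $134.31
FSA contribution: $182.85
Pre-tax total = $134.31 + $182.85 = $317.16
Taxable wages = $3,063.60 − $317.16 = $2,746.44
Local income tax: $2,746.44 × 0.0076 = $20.87
State tax withheld: $2,746.44 × 0.044 = $120.84
Medicare: $3,063.60 × 0.0284 = $87.01
State unemployment insurance (employee share): $3,063.60 × 0.01 = $30.64
Social Security tax: $3,063.60 × 0.0448 = $137.25
Parking fee: $208.92
Charity payroll deduction: $70.24
(Employer's $428.15 toward charity payroll deduction is not withheld from the employee.)
Total deductions = $134.31 + $182.85 + $20.87 + $120.84 + $87.01 + $30.64 + $137.25 + $208.92 + $70.24 = $992.93
Net pay = $3,063.60 − $992.93 = $2,070.67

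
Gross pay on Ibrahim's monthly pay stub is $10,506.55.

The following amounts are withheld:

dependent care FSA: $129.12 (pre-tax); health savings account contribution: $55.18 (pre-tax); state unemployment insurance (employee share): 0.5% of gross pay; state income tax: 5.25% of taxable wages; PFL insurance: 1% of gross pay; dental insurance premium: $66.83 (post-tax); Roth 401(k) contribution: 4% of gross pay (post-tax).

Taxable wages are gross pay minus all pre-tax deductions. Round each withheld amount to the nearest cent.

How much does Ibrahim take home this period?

$9,135.64

Health savings account contribution: $55.18
Dependent care FSA: $129.12
Pre-tax total = $55.18 + $129.12 = $184.30
Taxable wages = $10,506.55 − $184.30 = $10,322.25
State income tax: $10,322.25 × 0.0525 = $541.92
State unemployment insurance (employee share): $10,506.55 × 0.005 = $52.53
PFL insurance: $10,506.55 × 0.01 = $105.07
Dental insurance premium: $66.83
Roth 401(k) contribution: $10,506.55 × 0.04 = $420.26
Total deductions = $55.18 + $129.12 + $541.92 + $52.53 + $105.07 + $66.83 + $420.26 = $1,370.91
Net pay = $10,506.55 − $1,370.91 = $9,135.64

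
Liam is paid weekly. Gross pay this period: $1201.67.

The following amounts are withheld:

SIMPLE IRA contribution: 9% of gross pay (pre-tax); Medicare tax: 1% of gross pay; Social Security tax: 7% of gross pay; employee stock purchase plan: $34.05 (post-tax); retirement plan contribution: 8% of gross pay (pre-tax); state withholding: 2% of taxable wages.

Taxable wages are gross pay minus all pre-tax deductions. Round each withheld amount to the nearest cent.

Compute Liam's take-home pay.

$847.25

Retirement plan contribution: $1201.67 × 0.08 = $96.13
SIMPLE IRA contribution: $1201.67 × 0.09 = $108.15
Pre-tax total = $96.13 + $108.15 = $204.28
Taxable wages = $1201.67 − $204.28 = $997.39
State withholding: $997.39 × 0.02 = $19.95
Social Security tax: $1201.67 × 0.07 = $84.12
Medicare tax: $1201.67 × 0.01 = $12.02
Employee stock purchase plan: $34.05
Total deductions = $96.13 + $108.15 + $19.95 + $84.12 + $12.02 + $34.05 = $354.42
Net pay = $1201.67 − $354.42 = $847.25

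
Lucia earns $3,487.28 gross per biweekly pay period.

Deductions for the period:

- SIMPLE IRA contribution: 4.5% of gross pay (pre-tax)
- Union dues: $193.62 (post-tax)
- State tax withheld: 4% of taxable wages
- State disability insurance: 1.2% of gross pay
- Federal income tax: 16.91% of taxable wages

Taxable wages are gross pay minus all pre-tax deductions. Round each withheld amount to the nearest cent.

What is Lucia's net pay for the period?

SIMPLE IRA contribution: $3,487.28 × 0.045 = $156.93
Taxable wages = $3,487.28 − $156.93 = $3,330.35
State tax withheld: $3,330.35 × 0.04 = $133.21
Federal income tax: $3,330.35 × 0.1691 = $563.16
State disability insurance: $3,487.28 × 0.012 = $41.85
Union dues: $193.62
Total deductions = $156.93 + $133.21 + $563.16 + $41.85 + $193.62 = $1,088.77
Net pay = $3,487.28 − $1,088.77 = $2,398.51

$2,398.51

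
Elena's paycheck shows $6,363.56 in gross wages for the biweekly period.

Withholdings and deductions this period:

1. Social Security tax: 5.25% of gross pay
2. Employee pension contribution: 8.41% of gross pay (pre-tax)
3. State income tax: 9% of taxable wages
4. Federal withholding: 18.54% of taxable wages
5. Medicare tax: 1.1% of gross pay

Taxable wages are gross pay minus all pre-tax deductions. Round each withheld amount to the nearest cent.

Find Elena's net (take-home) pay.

$3,819.16

Employee pension contribution: $6,363.56 × 0.0841 = $535.18
Taxable wages = $6,363.56 − $535.18 = $5,828.38
Federal withholding: $5,828.38 × 0.1854 = $1,080.58
State income tax: $5,828.38 × 0.09 = $524.55
Social Security tax: $6,363.56 × 0.0525 = $334.09
Medicare tax: $6,363.56 × 0.011 = $70.00
Total deductions = $535.18 + $1,080.58 + $524.55 + $334.09 + $70.00 = $2,544.40
Net pay = $6,363.56 − $2,544.40 = $3,819.16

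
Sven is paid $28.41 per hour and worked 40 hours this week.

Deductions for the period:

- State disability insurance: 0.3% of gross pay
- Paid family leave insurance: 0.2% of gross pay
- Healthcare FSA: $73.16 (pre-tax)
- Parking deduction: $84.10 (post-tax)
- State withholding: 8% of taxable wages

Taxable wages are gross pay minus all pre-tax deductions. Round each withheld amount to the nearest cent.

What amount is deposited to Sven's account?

$888.40

Gross pay: 40 × $28.41 = $1,136.40
Healthcare FSA: $73.16
Taxable wages = $1,136.40 − $73.16 = $1,063.24
State withholding: $1,063.24 × 0.08 = $85.06
Paid family leave insurance: $1,136.40 × 0.002 = $2.27
State disability insurance: $1,136.40 × 0.003 = $3.41
Parking deduction: $84.10
Total deductions = $73.16 + $85.06 + $2.27 + $3.41 + $84.10 = $248.00
Net pay = $1,136.40 − $248.00 = $888.40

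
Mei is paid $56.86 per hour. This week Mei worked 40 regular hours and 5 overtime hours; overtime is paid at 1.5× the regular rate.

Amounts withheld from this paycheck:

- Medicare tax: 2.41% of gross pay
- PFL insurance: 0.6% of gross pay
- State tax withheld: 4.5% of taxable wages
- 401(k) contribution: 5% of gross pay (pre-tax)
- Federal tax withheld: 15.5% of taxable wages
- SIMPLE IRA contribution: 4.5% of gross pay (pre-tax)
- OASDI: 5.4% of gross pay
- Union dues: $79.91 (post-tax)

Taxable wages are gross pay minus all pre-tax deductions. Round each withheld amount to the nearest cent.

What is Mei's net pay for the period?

$1,648.36

Regular pay: 40 × $56.86 = $2,274.40
Overtime pay: 5 × $56.86 × 1.5 = $426.45
Gross pay = $2,274.40 + $426.45 = $2,700.85
SIMPLE IRA contribution: $2,700.85 × 0.045 = $121.54
401(k) contribution: $2,700.85 × 0.05 = $135.04
Pre-tax total = $121.54 + $135.04 = $256.58
Taxable wages = $2,700.85 − $256.58 = $2,444.27
State tax withheld: $2,444.27 × 0.045 = $109.99
Federal tax withheld: $2,444.27 × 0.155 = $378.86
Medicare tax: $2,700.85 × 0.0241 = $65.09
OASDI: $2,700.85 × 0.054 = $145.85
PFL insurance: $2,700.85 × 0.006 = $16.21
Union dues: $79.91
Total deductions = $121.54 + $135.04 + $109.99 + $378.86 + $65.09 + $145.85 + $16.21 + $79.91 = $1,052.49
Net pay = $2,700.85 − $1,052.49 = $1,648.36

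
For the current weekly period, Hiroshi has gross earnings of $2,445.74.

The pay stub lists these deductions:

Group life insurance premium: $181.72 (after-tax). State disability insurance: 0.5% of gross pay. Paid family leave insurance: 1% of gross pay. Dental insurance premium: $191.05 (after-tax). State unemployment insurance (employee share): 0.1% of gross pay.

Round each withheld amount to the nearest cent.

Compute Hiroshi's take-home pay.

$2,033.83

State disability insurance: $2,445.74 × 0.005 = $12.23
State unemployment insurance (employee share): $2,445.74 × 0.001 = $2.45
Paid family leave insurance: $2,445.74 × 0.01 = $24.46
Dental insurance premium: $191.05
Group life insurance premium: $181.72
Total deductions = $12.23 + $2.45 + $24.46 + $191.05 + $181.72 = $411.91
Net pay = $2,445.74 − $411.91 = $2,033.83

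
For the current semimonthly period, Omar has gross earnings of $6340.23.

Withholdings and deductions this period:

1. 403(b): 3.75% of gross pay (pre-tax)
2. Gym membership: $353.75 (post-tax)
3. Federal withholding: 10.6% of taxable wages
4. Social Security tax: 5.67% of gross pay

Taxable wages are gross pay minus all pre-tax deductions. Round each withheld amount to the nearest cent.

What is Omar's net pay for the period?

$4742.37

403(b): $6340.23 × 0.0375 = $237.76
Taxable wages = $6340.23 − $237.76 = $6102.47
Federal withholding: $6102.47 × 0.106 = $646.86
Social Security tax: $6340.23 × 0.0567 = $359.49
Gym membership: $353.75
Total deductions = $237.76 + $646.86 + $359.49 + $353.75 = $1597.86
Net pay = $6340.23 − $1597.86 = $4742.37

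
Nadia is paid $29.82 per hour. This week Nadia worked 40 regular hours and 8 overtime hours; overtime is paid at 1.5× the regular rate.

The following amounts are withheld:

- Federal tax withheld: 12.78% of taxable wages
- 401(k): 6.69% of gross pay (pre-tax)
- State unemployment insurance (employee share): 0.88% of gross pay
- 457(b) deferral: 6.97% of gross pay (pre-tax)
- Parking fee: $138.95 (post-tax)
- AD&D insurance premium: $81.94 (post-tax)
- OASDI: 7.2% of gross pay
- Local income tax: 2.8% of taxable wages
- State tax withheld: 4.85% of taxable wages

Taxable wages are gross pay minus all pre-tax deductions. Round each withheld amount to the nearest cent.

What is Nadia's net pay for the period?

$719.11

Regular pay: 40 × $29.82 = $1,192.80
Overtime pay: 8 × $29.82 × 1.5 = $357.84
Gross pay = $1,192.80 + $357.84 = $1,550.64
457(b) deferral: $1,550.64 × 0.0697 = $108.08
401(k): $1,550.64 × 0.0669 = $103.74
Pre-tax total = $108.08 + $103.74 = $211.82
Taxable wages = $1,550.64 − $211.82 = $1,338.82
Local income tax: $1,338.82 × 0.028 = $37.49
State tax withheld: $1,338.82 × 0.0485 = $64.93
Federal tax withheld: $1,338.82 × 0.1278 = $171.10
State unemployment insurance (employee share): $1,550.64 × 0.0088 = $13.65
OASDI: $1,550.64 × 0.072 = $111.65
AD&D insurance premium: $81.94
Parking fee: $138.95
Total deductions = $108.08 + $103.74 + $37.49 + $64.93 + $171.10 + $13.65 + $111.65 + $81.94 + $138.95 = $831.53
Net pay = $1,550.64 − $831.53 = $719.11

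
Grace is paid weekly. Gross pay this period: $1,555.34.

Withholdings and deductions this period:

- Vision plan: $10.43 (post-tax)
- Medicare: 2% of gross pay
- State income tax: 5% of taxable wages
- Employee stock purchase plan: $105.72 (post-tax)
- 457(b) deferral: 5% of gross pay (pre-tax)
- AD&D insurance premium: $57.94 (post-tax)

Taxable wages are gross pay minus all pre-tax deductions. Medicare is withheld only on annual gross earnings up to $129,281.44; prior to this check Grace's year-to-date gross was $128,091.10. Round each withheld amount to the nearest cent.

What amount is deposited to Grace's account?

457(b) deferral: $1,555.34 × 0.05 = $77.77
Taxable wages = $1,555.34 − $77.77 = $1,477.57
State income tax: $1,477.57 × 0.05 = $73.88
Medicare: only $129,281.44 − $128,091.10 = $1,190.34 of this check is subject → $1,190.34 × 0.02 = $23.81
Employee stock purchase plan: $105.72
Vision plan: $10.43
AD&D insurance premium: $57.94
Total deductions = $77.77 + $73.88 + $23.81 + $105.72 + $10.43 + $57.94 = $349.55
Net pay = $1,555.34 − $349.55 = $1,205.79

$1,205.79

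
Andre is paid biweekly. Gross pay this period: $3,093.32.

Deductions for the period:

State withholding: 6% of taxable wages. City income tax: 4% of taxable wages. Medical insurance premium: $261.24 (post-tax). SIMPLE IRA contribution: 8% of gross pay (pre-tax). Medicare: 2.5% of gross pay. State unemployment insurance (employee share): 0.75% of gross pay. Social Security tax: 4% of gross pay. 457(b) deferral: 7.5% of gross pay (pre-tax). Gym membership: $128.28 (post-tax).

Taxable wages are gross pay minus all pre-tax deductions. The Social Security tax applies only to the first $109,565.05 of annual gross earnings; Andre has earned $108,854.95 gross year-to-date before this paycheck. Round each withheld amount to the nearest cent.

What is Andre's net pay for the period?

SIMPLE IRA contribution: $3,093.32 × 0.08 = $247.47
457(b) deferral: $3,093.32 × 0.075 = $232.00
Pre-tax total = $247.47 + $232.00 = $479.47
Taxable wages = $3,093.32 − $479.47 = $2,613.85
State withholding: $2,613.85 × 0.06 = $156.83
City income tax: $2,613.85 × 0.04 = $104.55
State unemployment insurance (employee share): $3,093.32 × 0.0075 = $23.20
Medicare: $3,093.32 × 0.025 = $77.33
Social Security tax: only $109,565.05 − $108,854.95 = $710.10 of this check is subject → $710.10 × 0.04 = $28.40
Medical insurance premium: $261.24
Gym membership: $128.28
Total deductions = $247.47 + $232.00 + $156.83 + $104.55 + $23.20 + $77.33 + $28.40 + $261.24 + $128.28 = $1,259.30
Net pay = $3,093.32 − $1,259.30 = $1,834.02

$1,834.02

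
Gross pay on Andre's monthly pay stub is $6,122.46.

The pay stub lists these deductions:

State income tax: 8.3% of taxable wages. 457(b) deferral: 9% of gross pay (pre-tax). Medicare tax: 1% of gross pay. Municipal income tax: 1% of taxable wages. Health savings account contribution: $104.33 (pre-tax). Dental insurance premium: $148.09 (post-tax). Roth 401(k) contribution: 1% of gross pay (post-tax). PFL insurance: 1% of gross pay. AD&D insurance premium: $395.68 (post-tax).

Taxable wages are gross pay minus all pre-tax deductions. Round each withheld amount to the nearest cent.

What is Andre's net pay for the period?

457(b) deferral: $6,122.46 × 0.09 = $551.02
Health savings account contribution: $104.33
Pre-tax total = $551.02 + $104.33 = $655.35
Taxable wages = $6,122.46 − $655.35 = $5,467.11
State income tax: $5,467.11 × 0.083 = $453.77
Municipal income tax: $5,467.11 × 0.01 = $54.67
PFL insurance: $6,122.46 × 0.01 = $61.22
Medicare tax: $6,122.46 × 0.01 = $61.22
Roth 401(k) contribution: $6,122.46 × 0.01 = $61.22
AD&D insurance premium: $395.68
Dental insurance premium: $148.09
Total deductions = $551.02 + $104.33 + $453.77 + $54.67 + $61.22 + $61.22 + $61.22 + $395.68 + $148.09 = $1,891.22
Net pay = $6,122.46 − $1,891.22 = $4,231.24

$4,231.24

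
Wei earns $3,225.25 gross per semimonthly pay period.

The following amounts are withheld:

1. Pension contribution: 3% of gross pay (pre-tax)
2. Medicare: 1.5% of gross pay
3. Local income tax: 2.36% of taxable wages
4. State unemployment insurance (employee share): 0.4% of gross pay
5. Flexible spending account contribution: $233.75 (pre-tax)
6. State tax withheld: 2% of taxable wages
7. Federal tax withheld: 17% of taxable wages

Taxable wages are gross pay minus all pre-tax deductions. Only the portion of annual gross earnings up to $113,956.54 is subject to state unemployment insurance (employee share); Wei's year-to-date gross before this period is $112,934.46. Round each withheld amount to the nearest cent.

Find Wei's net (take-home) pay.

$2,223.95

Flexible spending account contribution: $233.75
Pension contribution: $3,225.25 × 0.03 = $96.76
Pre-tax total = $233.75 + $96.76 = $330.51
Taxable wages = $3,225.25 − $330.51 = $2,894.74
Federal tax withheld: $2,894.74 × 0.17 = $492.11
State tax withheld: $2,894.74 × 0.02 = $57.89
Local income tax: $2,894.74 × 0.0236 = $68.32
State unemployment insurance (employee share): only $113,956.54 − $112,934.46 = $1,022.08 of this check is subject → $1,022.08 × 0.004 = $4.09
Medicare: $3,225.25 × 0.015 = $48.38
Total deductions = $233.75 + $96.76 + $492.11 + $57.89 + $68.32 + $4.09 + $48.38 = $1,001.30
Net pay = $3,225.25 − $1,001.30 = $2,223.95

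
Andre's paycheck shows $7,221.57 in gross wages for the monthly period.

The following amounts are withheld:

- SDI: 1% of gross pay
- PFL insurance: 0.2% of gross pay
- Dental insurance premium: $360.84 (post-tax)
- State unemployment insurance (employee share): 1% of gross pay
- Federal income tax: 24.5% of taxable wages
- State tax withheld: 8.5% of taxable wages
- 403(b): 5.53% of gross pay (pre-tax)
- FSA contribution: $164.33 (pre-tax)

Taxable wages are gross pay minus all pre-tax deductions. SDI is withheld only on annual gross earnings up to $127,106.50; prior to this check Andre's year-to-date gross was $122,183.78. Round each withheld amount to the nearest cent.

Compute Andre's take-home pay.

$3,964.06

FSA contribution: $164.33
403(b): $7,221.57 × 0.0553 = $399.35
Pre-tax total = $164.33 + $399.35 = $563.68
Taxable wages = $7,221.57 − $563.68 = $6,657.89
State tax withheld: $6,657.89 × 0.085 = $565.92
Federal income tax: $6,657.89 × 0.245 = $1,631.18
PFL insurance: $7,221.57 × 0.002 = $14.44
State unemployment insurance (employee share): $7,221.57 × 0.01 = $72.22
SDI: only $127,106.50 − $122,183.78 = $4,922.72 of this check is subject → $4,922.72 × 0.01 = $49.23
Dental insurance premium: $360.84
Total deductions = $164.33 + $399.35 + $565.92 + $1,631.18 + $14.44 + $72.22 + $49.23 + $360.84 = $3,257.51
Net pay = $7,221.57 − $3,257.51 = $3,964.06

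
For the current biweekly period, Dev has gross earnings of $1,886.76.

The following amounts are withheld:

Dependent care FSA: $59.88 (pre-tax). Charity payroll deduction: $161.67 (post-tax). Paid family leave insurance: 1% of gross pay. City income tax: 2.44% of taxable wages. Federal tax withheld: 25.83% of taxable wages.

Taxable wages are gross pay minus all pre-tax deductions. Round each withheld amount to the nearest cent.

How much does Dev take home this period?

$1,129.88

Dependent care FSA: $59.88
Taxable wages = $1,886.76 − $59.88 = $1,826.88
City income tax: $1,826.88 × 0.0244 = $44.58
Federal tax withheld: $1,826.88 × 0.2583 = $471.88
Paid family leave insurance: $1,886.76 × 0.01 = $18.87
Charity payroll deduction: $161.67
Total deductions = $59.88 + $44.58 + $471.88 + $18.87 + $161.67 = $756.88
Net pay = $1,886.76 − $756.88 = $1,129.88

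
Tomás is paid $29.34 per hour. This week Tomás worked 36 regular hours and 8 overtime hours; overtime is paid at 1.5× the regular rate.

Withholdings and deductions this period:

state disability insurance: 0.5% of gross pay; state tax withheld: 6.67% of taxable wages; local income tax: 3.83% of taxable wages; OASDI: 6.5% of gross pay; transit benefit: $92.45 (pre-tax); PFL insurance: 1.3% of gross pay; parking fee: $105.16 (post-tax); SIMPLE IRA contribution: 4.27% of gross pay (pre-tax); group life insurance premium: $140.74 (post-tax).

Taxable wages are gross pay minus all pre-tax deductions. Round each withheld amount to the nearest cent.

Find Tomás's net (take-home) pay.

$761.09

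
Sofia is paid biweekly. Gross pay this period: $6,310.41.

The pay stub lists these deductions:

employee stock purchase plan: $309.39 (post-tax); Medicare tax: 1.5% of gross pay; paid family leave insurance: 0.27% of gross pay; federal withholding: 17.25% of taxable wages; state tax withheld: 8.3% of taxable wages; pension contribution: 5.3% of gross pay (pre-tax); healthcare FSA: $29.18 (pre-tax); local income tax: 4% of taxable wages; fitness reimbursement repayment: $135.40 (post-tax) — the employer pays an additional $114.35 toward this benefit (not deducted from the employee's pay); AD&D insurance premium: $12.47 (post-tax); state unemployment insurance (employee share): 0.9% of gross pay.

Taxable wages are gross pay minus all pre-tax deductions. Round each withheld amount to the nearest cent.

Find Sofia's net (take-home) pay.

$3,563.76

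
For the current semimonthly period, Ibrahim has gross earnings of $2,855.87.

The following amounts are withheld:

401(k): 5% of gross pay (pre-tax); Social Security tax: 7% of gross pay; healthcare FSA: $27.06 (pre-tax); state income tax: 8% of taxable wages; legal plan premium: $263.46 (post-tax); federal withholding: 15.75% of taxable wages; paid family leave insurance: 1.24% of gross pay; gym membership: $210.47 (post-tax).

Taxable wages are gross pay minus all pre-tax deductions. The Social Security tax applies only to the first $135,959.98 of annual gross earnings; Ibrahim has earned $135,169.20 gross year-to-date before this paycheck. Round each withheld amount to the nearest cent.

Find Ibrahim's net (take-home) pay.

Healthcare FSA: $27.06
401(k): $2,855.87 × 0.05 = $142.79
Pre-tax total = $27.06 + $142.79 = $169.85
Taxable wages = $2,855.87 − $169.85 = $2,686.02
Federal withholding: $2,686.02 × 0.1575 = $423.05
State income tax: $2,686.02 × 0.08 = $214.88
Social Security tax: only $135,959.98 − $135,169.20 = $790.78 of this check is subject → $790.78 × 0.07 = $55.35
Paid family leave insurance: $2,855.87 × 0.0124 = $35.41
Legal plan premium: $263.46
Gym membership: $210.47
Total deductions = $27.06 + $142.79 + $423.05 + $214.88 + $55.35 + $35.41 + $263.46 + $210.47 = $1,372.47
Net pay = $2,855.87 − $1,372.47 = $1,483.40

$1,483.40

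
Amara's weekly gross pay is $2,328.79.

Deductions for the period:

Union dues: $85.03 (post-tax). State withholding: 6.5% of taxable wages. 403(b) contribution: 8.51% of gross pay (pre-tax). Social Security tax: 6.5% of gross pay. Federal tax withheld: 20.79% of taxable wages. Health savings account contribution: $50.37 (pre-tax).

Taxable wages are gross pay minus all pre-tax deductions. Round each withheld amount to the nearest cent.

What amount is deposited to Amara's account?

Health savings account contribution: $50.37
403(b) contribution: $2,328.79 × 0.0851 = $198.18
Pre-tax total = $50.37 + $198.18 = $248.55
Taxable wages = $2,328.79 − $248.55 = $2,080.24
Federal tax withheld: $2,080.24 × 0.2079 = $432.48
State withholding: $2,080.24 × 0.065 = $135.22
Social Security tax: $2,328.79 × 0.065 = $151.37
Union dues: $85.03
Total deductions = $50.37 + $198.18 + $432.48 + $135.22 + $151.37 + $85.03 = $1,052.65
Net pay = $2,328.79 − $1,052.65 = $1,276.14

$1,276.14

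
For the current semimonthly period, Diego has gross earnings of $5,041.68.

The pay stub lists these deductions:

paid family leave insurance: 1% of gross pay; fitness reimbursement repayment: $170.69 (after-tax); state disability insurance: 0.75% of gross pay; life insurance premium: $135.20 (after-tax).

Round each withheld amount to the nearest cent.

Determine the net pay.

Paid family leave insurance: $5,041.68 × 0.01 = $50.42
State disability insurance: $5,041.68 × 0.0075 = $37.81
Fitness reimbursement repayment: $170.69
Life insurance premium: $135.20
Total deductions = $50.42 + $37.81 + $170.69 + $135.20 = $394.12
Net pay = $5,041.68 − $394.12 = $4,647.56

$4,647.56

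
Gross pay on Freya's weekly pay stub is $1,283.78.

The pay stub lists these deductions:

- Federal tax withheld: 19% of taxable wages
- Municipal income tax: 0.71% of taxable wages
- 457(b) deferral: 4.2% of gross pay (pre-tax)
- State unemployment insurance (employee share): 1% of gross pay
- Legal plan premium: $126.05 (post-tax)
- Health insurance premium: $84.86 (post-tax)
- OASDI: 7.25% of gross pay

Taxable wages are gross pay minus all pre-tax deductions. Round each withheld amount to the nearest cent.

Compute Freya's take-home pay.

$670.64

457(b) deferral: $1,283.78 × 0.042 = $53.92
Taxable wages = $1,283.78 − $53.92 = $1,229.86
Federal tax withheld: $1,229.86 × 0.19 = $233.67
Municipal income tax: $1,229.86 × 0.0071 = $8.73
OASDI: $1,283.78 × 0.0725 = $93.07
State unemployment insurance (employee share): $1,283.78 × 0.01 = $12.84
Legal plan premium: $126.05
Health insurance premium: $84.86
Total deductions = $53.92 + $233.67 + $8.73 + $93.07 + $12.84 + $126.05 + $84.86 = $613.14
Net pay = $1,283.78 − $613.14 = $670.64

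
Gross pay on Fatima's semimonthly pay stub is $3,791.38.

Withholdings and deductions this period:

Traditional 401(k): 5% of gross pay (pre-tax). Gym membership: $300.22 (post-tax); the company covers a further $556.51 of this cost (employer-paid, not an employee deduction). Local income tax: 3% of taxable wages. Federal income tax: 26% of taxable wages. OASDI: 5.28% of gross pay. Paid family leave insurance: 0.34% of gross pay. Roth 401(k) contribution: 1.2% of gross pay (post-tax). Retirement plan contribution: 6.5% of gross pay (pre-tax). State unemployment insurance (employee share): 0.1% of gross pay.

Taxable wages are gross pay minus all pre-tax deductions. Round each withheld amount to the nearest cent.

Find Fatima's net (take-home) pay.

$1,819.73

Traditional 401(k): $3,791.38 × 0.05 = $189.57
Retirement plan contribution: $3,791.38 × 0.065 = $246.44
Pre-tax total = $189.57 + $246.44 = $436.01
Taxable wages = $3,791.38 − $436.01 = $3,355.37
Local income tax: $3,355.37 × 0.03 = $100.66
Federal income tax: $3,355.37 × 0.26 = $872.40
State unemployment insurance (employee share): $3,791.38 × 0.001 = $3.79
OASDI: $3,791.38 × 0.0528 = $200.18
Paid family leave insurance: $3,791.38 × 0.0034 = $12.89
Roth 401(k) contribution: $3,791.38 × 0.012 = $45.50
Gym membership: $300.22
(Employer's $556.51 toward gym membership is not withheld from the employee.)
Total deductions = $189.57 + $246.44 + $100.66 + $872.40 + $3.79 + $200.18 + $12.89 + $45.50 + $300.22 = $1,971.65
Net pay = $3,791.38 − $1,971.65 = $1,819.73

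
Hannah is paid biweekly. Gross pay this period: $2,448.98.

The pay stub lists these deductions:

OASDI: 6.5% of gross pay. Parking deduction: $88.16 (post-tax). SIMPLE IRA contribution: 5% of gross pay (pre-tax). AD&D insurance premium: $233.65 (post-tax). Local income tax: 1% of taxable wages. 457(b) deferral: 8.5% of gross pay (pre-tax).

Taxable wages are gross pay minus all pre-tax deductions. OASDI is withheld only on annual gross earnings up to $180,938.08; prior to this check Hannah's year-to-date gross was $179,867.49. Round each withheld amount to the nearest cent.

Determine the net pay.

$1,705.79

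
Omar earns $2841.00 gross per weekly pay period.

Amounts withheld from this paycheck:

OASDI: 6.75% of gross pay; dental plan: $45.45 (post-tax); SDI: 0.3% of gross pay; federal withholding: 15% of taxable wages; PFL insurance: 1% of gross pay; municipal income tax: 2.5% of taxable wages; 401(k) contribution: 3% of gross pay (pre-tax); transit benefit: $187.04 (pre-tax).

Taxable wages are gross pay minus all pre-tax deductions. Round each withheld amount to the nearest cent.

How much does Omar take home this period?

$1845.05

Transit benefit: $187.04
401(k) contribution: $2841.00 × 0.03 = $85.23
Pre-tax total = $187.04 + $85.23 = $272.27
Taxable wages = $2841.00 − $272.27 = $2568.73
Federal withholding: $2568.73 × 0.15 = $385.31
Municipal income tax: $2568.73 × 0.025 = $64.22
OASDI: $2841.00 × 0.0675 = $191.77
SDI: $2841.00 × 0.003 = $8.52
PFL insurance: $2841.00 × 0.01 = $28.41
Dental plan: $45.45
Total deductions = $187.04 + $85.23 + $385.31 + $64.22 + $191.77 + $8.52 + $28.41 + $45.45 = $995.95
Net pay = $2841.00 − $995.95 = $1845.05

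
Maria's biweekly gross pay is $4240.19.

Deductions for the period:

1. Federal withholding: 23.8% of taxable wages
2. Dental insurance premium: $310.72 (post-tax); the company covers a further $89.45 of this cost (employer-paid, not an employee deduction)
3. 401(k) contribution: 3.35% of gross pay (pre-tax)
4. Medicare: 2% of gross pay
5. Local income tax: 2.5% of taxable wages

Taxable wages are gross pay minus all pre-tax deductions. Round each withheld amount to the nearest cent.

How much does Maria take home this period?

401(k) contribution: $4240.19 × 0.0335 = $142.05
Taxable wages = $4240.19 − $142.05 = $4098.14
Federal withholding: $4098.14 × 0.238 = $975.36
Local income tax: $4098.14 × 0.025 = $102.45
Medicare: $4240.19 × 0.02 = $84.80
Dental insurance premium: $310.72
(Employer's $89.45 toward dental insurance premium is not withheld from the employee.)
Total deductions = $142.05 + $975.36 + $102.45 + $84.80 + $310.72 = $1615.38
Net pay = $4240.19 − $1615.38 = $2624.81

$2624.81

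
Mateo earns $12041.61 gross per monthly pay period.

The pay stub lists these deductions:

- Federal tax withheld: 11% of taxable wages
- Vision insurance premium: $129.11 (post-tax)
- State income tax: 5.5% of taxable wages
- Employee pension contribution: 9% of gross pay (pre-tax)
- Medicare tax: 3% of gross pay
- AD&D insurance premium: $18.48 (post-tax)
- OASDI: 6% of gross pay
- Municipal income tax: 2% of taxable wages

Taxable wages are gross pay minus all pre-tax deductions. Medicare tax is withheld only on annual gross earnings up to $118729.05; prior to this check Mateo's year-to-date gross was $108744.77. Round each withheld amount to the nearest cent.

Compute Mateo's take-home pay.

Employee pension contribution: $12041.61 × 0.09 = $1083.74
Taxable wages = $12041.61 − $1083.74 = $10957.87
Federal tax withheld: $10957.87 × 0.11 = $1205.37
State income tax: $10957.87 × 0.055 = $602.68
Municipal income tax: $10957.87 × 0.02 = $219.16
Medicare tax: only $118729.05 − $108744.77 = $9984.28 of this check is subject → $9984.28 × 0.03 = $299.53
OASDI: $12041.61 × 0.06 = $722.50
Vision insurance premium: $129.11
AD&D insurance premium: $18.48
Total deductions = $1083.74 + $1205.37 + $602.68 + $219.16 + $299.53 + $722.50 + $129.11 + $18.48 = $4280.57
Net pay = $12041.61 − $4280.57 = $7761.04

$7761.04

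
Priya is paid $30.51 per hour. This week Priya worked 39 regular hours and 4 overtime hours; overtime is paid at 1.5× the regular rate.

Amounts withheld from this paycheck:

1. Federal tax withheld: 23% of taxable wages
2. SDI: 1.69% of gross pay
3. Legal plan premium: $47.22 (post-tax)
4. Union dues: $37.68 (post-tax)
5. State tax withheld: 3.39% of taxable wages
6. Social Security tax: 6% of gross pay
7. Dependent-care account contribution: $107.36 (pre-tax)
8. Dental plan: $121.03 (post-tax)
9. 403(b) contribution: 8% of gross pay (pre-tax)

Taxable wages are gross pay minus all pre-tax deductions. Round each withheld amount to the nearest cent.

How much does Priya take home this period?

$539.24

Regular pay: 39 × $30.51 = $1,189.89
Overtime pay: 4 × $30.51 × 1.5 = $183.06
Gross pay = $1,189.89 + $183.06 = $1,372.95
403(b) contribution: $1,372.95 × 0.08 = $109.84
Dependent-care account contribution: $107.36
Pre-tax total = $109.84 + $107.36 = $217.20
Taxable wages = $1,372.95 − $217.20 = $1,155.75
Federal tax withheld: $1,155.75 × 0.23 = $265.82
State tax withheld: $1,155.75 × 0.0339 = $39.18
SDI: $1,372.95 × 0.0169 = $23.20
Social Security tax: $1,372.95 × 0.06 = $82.38
Dental plan: $121.03
Legal plan premium: $47.22
Union dues: $37.68
Total deductions = $109.84 + $107.36 + $265.82 + $39.18 + $23.20 + $82.38 + $121.03 + $47.22 + $37.68 = $833.71
Net pay = $1,372.95 − $833.71 = $539.24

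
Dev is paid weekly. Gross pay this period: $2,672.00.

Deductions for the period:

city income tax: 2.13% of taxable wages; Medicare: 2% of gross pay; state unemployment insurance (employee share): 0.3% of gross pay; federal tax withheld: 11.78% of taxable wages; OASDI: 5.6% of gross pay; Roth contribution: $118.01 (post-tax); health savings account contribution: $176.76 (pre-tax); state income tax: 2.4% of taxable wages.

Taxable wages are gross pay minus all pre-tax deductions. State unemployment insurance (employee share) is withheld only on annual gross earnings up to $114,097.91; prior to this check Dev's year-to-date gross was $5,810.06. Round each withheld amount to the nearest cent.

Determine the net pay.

Health savings account contribution: $176.76
Taxable wages = $2,672.00 − $176.76 = $2,495.24
City income tax: $2,495.24 × 0.0213 = $53.15
Federal tax withheld: $2,495.24 × 0.1178 = $293.94
State income tax: $2,495.24 × 0.024 = $59.89
OASDI: $2,672.00 × 0.056 = $149.63
State unemployment insurance (employee share): cap not yet reached, full $2,672.00 is subject → $2,672.00 × 0.003 = $8.02
Medicare: $2,672.00 × 0.02 = $53.44
Roth contribution: $118.01
Total deductions = $176.76 + $53.15 + $293.94 + $59.89 + $149.63 + $8.02 + $53.44 + $118.01 = $912.84
Net pay = $2,672.00 − $912.84 = $1,759.16

$1,759.16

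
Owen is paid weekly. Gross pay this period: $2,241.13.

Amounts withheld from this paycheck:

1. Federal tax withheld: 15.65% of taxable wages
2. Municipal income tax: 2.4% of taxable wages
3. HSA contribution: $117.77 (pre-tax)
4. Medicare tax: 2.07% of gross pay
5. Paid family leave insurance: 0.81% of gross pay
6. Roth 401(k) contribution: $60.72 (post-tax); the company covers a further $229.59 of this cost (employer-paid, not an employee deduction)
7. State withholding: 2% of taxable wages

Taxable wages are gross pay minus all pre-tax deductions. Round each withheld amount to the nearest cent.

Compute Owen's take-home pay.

$1,572.36

HSA contribution: $117.77
Taxable wages = $2,241.13 − $117.77 = $2,123.36
Federal tax withheld: $2,123.36 × 0.1565 = $332.31
Municipal income tax: $2,123.36 × 0.024 = $50.96
State withholding: $2,123.36 × 0.02 = $42.47
Medicare tax: $2,241.13 × 0.0207 = $46.39
Paid family leave insurance: $2,241.13 × 0.0081 = $18.15
Roth 401(k) contribution: $60.72
(Employer's $229.59 toward Roth 401(k) contribution is not withheld from the employee.)
Total deductions = $117.77 + $332.31 + $50.96 + $42.47 + $46.39 + $18.15 + $60.72 = $668.77
Net pay = $2,241.13 − $668.77 = $1,572.36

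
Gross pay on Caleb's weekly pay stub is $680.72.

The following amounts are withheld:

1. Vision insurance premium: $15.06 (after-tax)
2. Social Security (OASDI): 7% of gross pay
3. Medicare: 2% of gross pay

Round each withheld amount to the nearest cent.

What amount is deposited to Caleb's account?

$604.40

Social Security (OASDI): $680.72 × 0.07 = $47.65
Medicare: $680.72 × 0.02 = $13.61
Vision insurance premium: $15.06
Total deductions = $47.65 + $13.61 + $15.06 = $76.32
Net pay = $680.72 − $76.32 = $604.40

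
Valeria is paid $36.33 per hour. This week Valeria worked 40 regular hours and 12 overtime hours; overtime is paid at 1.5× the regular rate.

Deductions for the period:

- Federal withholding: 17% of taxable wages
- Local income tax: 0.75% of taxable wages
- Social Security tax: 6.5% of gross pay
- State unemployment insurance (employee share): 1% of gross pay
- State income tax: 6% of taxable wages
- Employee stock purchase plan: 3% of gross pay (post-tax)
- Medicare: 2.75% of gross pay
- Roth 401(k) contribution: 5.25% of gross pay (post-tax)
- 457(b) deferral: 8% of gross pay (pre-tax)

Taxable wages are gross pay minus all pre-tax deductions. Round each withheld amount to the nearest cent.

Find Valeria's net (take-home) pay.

$1,088.35

Regular pay: 40 × $36.33 = $1,453.20
Overtime pay: 12 × $36.33 × 1.5 = $653.94
Gross pay = $1,453.20 + $653.94 = $2,107.14
457(b) deferral: $2,107.14 × 0.08 = $168.57
Taxable wages = $2,107.14 − $168.57 = $1,938.57
State income tax: $1,938.57 × 0.06 = $116.31
Federal withholding: $1,938.57 × 0.17 = $329.56
Local income tax: $1,938.57 × 0.0075 = $14.54
Social Security tax: $2,107.14 × 0.065 = $136.96
Medicare: $2,107.14 × 0.0275 = $57.95
State unemployment insurance (employee share): $2,107.14 × 0.01 = $21.07
Employee stock purchase plan: $2,107.14 × 0.03 = $63.21
Roth 401(k) contribution: $2,107.14 × 0.0525 = $110.62
Total deductions = $168.57 + $116.31 + $329.56 + $14.54 + $136.96 + $57.95 + $21.07 + $63.21 + $110.62 = $1,018.79
Net pay = $2,107.14 − $1,018.79 = $1,088.35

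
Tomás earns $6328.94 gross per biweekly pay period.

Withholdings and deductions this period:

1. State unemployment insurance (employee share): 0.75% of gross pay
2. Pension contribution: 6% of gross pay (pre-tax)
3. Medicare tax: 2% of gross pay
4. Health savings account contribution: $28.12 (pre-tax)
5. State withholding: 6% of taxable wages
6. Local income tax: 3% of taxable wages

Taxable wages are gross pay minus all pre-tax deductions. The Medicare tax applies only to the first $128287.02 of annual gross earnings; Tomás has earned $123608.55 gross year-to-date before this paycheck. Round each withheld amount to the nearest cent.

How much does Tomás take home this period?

Health savings account contribution: $28.12
Pension contribution: $6328.94 × 0.06 = $379.74
Pre-tax total = $28.12 + $379.74 = $407.86
Taxable wages = $6328.94 − $407.86 = $5921.08
State withholding: $5921.08 × 0.06 = $355.26
Local income tax: $5921.08 × 0.03 = $177.63
State unemployment insurance (employee share): $6328.94 × 0.0075 = $47.47
Medicare tax: only $128287.02 − $123608.55 = $4678.47 of this check is subject → $4678.47 × 0.02 = $93.57
Total deductions = $28.12 + $379.74 + $355.26 + $177.63 + $47.47 + $93.57 = $1081.79
Net pay = $6328.94 − $1081.79 = $5247.15

$5247.15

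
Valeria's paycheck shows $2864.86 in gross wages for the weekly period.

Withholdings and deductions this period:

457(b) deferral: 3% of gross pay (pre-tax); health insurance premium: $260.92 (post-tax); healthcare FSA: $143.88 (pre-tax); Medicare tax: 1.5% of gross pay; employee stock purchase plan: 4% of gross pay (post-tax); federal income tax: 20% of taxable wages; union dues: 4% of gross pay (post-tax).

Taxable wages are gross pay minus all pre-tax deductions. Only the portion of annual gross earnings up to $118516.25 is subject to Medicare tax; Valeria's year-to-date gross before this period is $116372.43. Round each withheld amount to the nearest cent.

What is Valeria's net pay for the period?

457(b) deferral: $2864.86 × 0.03 = $85.95
Healthcare FSA: $143.88
Pre-tax total = $85.95 + $143.88 = $229.83
Taxable wages = $2864.86 − $229.83 = $2635.03
Federal income tax: $2635.03 × 0.2 = $527.01
Medicare tax: only $118516.25 − $116372.43 = $2143.82 of this check is subject → $2143.82 × 0.015 = $32.16
Union dues: $2864.86 × 0.04 = $114.59
Health insurance premium: $260.92
Employee stock purchase plan: $2864.86 × 0.04 = $114.59
Total deductions = $85.95 + $143.88 + $527.01 + $32.16 + $114.59 + $260.92 + $114.59 = $1279.10
Net pay = $2864.86 − $1279.10 = $1585.76

$1585.76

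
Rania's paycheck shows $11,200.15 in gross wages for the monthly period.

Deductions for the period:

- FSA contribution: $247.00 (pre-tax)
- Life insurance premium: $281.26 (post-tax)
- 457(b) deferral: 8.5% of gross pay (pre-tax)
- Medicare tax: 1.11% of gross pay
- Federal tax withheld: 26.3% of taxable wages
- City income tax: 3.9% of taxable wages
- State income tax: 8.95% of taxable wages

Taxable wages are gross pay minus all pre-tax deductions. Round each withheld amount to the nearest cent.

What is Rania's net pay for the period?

457(b) deferral: $11,200.15 × 0.085 = $952.01
FSA contribution: $247.00
Pre-tax total = $952.01 + $247.00 = $1,199.01
Taxable wages = $11,200.15 − $1,199.01 = $10,001.14
Federal tax withheld: $10,001.14 × 0.263 = $2,630.30
City income tax: $10,001.14 × 0.039 = $390.04
State income tax: $10,001.14 × 0.0895 = $895.10
Medicare tax: $11,200.15 × 0.0111 = $124.32
Life insurance premium: $281.26
Total deductions = $952.01 + $247.00 + $2,630.30 + $390.04 + $895.10 + $124.32 + $281.26 = $5,520.03
Net pay = $11,200.15 − $5,520.03 = $5,680.12

$5,680.12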